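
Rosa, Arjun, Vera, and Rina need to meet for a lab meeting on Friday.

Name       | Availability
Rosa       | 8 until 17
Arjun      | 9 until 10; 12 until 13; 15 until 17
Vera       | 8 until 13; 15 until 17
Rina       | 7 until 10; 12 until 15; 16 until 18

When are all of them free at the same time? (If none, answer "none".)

Rosa ∩ Arjun: 09:00-10:00, 12:00-13:00, 15:00-17:00.
Rosa ∩ Arjun ∩ Vera: 09:00-10:00, 12:00-13:00, 15:00-17:00.
Rosa ∩ Arjun ∩ Vera ∩ Rina: 09:00-10:00, 12:00-13:00, 16:00-17:00.

09:00-10:00, 12:00-13:00, 16:00-17:00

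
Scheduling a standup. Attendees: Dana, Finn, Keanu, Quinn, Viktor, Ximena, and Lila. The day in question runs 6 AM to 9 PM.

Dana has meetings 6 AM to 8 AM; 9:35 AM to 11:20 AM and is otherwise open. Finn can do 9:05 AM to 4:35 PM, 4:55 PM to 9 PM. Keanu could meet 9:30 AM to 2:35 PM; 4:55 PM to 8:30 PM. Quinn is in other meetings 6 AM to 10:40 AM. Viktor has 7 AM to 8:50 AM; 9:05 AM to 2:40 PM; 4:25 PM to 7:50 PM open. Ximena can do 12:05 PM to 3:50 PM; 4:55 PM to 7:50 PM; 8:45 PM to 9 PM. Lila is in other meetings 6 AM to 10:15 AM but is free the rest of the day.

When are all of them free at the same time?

Dana free: 08:00-09:35, 11:20-21:00 (invert busy blocks within the working day).
Finn free: 09:05-16:35, 16:55-21:00.
Keanu free: 09:30-14:35, 16:55-20:30.
Quinn free: 10:40-21:00 (invert busy blocks within the working day).
Viktor free: 07:00-08:50, 09:05-14:40, 16:25-19:50.
Ximena free: 12:05-15:50, 16:55-19:50, 20:45-21:00.
Lila free: 10:15-21:00 (invert busy blocks within the working day).
Dana ∩ Finn: 09:05-09:35, 11:20-16:35, 16:55-21:00.
Dana ∩ Finn ∩ Keanu: 09:30-09:35, 11:20-14:35, 16:55-20:30.
Dana ∩ Finn ∩ Keanu ∩ Quinn: 11:20-14:35, 16:55-20:30.
Dana ∩ Finn ∩ Keanu ∩ Quinn ∩ Viktor: 11:20-14:35, 16:55-19:50.
Dana ∩ Finn ∩ Keanu ∩ Quinn ∩ Viktor ∩ Ximena: 12:05-14:35, 16:55-19:50.
Dana ∩ Finn ∩ Keanu ∩ Quinn ∩ Viktor ∩ Ximena ∩ Lila: 12:05-14:35, 16:55-19:50.
So the common availability across everyone is 12:05-14:35, 16:55-19:50.

12:05-14:35, 16:55-19:50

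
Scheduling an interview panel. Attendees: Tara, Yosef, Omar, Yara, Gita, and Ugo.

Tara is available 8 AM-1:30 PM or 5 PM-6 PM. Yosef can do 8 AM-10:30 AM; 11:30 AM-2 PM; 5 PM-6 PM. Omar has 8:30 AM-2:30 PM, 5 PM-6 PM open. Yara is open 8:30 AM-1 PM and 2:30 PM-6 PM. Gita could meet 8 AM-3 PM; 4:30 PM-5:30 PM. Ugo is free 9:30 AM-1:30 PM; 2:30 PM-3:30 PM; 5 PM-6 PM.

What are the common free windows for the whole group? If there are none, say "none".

09:30-10:30, 11:30-13:00, 17:00-17:30

Tara ∩ Yosef: 08:00-10:30, 11:30-13:30, 17:00-18:00.
Tara ∩ Yosef ∩ Omar: 08:30-10:30, 11:30-13:30, 17:00-18:00.
Tara ∩ Yosef ∩ Omar ∩ Yara: 08:30-10:30, 11:30-13:00, 17:00-18:00.
Tara ∩ Yosef ∩ Omar ∩ Yara ∩ Gita: 08:30-10:30, 11:30-13:00, 17:00-17:30.
Tara ∩ Yosef ∩ Omar ∩ Yara ∩ Gita ∩ Ugo: 09:30-10:30, 11:30-13:00, 17:00-17:30.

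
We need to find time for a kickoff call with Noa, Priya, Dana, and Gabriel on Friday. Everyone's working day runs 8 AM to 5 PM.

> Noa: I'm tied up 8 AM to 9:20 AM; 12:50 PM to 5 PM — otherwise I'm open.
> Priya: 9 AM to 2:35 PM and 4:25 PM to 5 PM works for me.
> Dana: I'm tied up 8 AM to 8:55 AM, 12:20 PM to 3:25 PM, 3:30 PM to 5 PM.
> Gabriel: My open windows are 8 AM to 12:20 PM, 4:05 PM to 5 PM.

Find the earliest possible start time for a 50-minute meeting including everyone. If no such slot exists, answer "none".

09:20

Noa free: 09:20-12:50 (invert busy blocks within the working day).
Priya free: 09:00-14:35, 16:25-17:00.
Dana free: 08:55-12:20, 15:25-15:30 (invert busy blocks within the working day).
Gabriel free: 08:00-12:20, 16:05-17:00.
Noa ∩ Priya: 09:20-12:50.
Noa ∩ Priya ∩ Dana: 09:20-12:20.
Noa ∩ Priya ∩ Dana ∩ Gabriel: 09:20-12:20.
The first common window of at least 50 minutes is 09:20-12:20, so the earliest start is 09:20.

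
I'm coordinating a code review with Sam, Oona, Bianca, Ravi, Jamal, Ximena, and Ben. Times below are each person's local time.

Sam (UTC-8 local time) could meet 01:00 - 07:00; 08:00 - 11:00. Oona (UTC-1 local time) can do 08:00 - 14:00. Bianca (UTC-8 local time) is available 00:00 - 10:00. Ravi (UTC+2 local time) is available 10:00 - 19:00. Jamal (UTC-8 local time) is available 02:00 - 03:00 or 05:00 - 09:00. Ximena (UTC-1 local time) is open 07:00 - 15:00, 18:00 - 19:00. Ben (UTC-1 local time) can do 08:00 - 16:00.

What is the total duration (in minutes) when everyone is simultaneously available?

180

Sam in UTC: 09:00-15:00, 16:00-19:00 (add 8h to convert from UTC-8).
Oona in UTC: 09:00-15:00 (add 1h to convert from UTC-1).
Bianca in UTC: 08:00-18:00 (add 8h to convert from UTC-8).
Ravi in UTC: 08:00-17:00 (subtract 2h to convert from UTC+2).
Jamal in UTC: 10:00-11:00, 13:00-17:00 (add 8h to convert from UTC-8).
Ximena in UTC: 08:00-16:00, 19:00-20:00 (add 1h to convert from UTC-1).
Ben in UTC: 09:00-17:00 (add 1h to convert from UTC-1).
Sam ∩ Oona: 09:00-15:00.
Sam ∩ Oona ∩ Bianca: 09:00-15:00.
Sam ∩ Oona ∩ Bianca ∩ Ravi: 09:00-15:00.
Sam ∩ Oona ∩ Bianca ∩ Ravi ∩ Jamal: 10:00-11:00, 13:00-15:00.
Sam ∩ Oona ∩ Bianca ∩ Ravi ∩ Jamal ∩ Ximena: 10:00-11:00, 13:00-15:00.
Sam ∩ Oona ∩ Bianca ∩ Ravi ∩ Jamal ∩ Ximena ∩ Ben: 10:00-11:00, 13:00-15:00.
Summing the common windows: 60 + 120 = 180 minutes.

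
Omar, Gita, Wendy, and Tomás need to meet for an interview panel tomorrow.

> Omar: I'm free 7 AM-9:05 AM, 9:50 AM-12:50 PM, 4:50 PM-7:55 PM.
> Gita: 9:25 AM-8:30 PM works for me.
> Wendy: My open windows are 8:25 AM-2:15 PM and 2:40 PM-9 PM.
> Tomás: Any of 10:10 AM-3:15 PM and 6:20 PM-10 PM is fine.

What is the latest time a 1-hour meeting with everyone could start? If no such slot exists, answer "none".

Omar ∩ Gita: 09:50-12:50, 16:50-19:55.
Omar ∩ Gita ∩ Wendy: 09:50-12:50, 16:50-19:55.
Omar ∩ Gita ∩ Wendy ∩ Tomás: 10:10-12:50, 18:20-19:55.
Those are the intersection windows.
The last common window of at least 60 minutes is 18:20-19:55; a 60-minute meeting can start as late as 18:55 and still end by 19:55.

18:55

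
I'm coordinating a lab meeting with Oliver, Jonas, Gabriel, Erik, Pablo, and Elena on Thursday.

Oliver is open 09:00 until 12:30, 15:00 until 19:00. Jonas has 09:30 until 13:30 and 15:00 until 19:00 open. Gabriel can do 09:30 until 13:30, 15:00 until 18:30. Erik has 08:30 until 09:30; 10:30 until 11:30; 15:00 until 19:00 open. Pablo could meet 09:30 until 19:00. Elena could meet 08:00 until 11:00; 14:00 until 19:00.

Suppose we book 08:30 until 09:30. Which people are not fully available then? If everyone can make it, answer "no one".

Gabriel, Jonas, Oliver, Pablo

Oliver: not fully free for 08:30-09:30. Jonas: not fully free for 08:30-09:30. Gabriel: not fully free for 08:30-09:30. Erik: free for 08:30-09:30. Pablo: not fully free for 08:30-09:30. Elena: free for 08:30-09:30.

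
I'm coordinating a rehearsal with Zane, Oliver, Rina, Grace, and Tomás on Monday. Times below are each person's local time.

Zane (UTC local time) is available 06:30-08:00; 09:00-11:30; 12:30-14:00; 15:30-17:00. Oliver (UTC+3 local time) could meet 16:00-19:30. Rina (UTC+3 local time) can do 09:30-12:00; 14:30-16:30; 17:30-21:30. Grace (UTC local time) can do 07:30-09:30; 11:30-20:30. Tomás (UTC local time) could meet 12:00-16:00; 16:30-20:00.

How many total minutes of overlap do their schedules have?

60

Zane in UTC: 06:30-08:00, 09:00-11:30, 12:30-14:00, 15:30-17:00.
Oliver in UTC: 13:00-16:30 (subtract 3h to convert from UTC+3).
Rina in UTC: 06:30-09:00, 11:30-13:30, 14:30-18:30 (subtract 3h to convert from UTC+3).
Grace in UTC: 07:30-09:30, 11:30-20:30.
Tomás in UTC: 12:00-16:00, 16:30-20:00.
Zane ∩ Oliver: 13:00-14:00, 15:30-16:30.
Zane ∩ Oliver ∩ Rina: 13:00-13:30, 15:30-16:30.
Zane ∩ Oliver ∩ Rina ∩ Grace: 13:00-13:30, 15:30-16:30.
Zane ∩ Oliver ∩ Rina ∩ Grace ∩ Tomás: 13:00-13:30, 15:30-16:00.
Summing the common windows: 30 + 30 = 60 minutes.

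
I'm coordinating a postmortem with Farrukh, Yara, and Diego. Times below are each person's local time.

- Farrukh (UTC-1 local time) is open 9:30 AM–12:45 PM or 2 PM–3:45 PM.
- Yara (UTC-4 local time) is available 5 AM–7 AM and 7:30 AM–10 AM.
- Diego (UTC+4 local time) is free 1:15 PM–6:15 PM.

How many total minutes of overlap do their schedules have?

Farrukh in UTC: 10:30-13:45, 15:00-16:45 (add 1h to convert from UTC-1).
Yara in UTC: 09:00-11:00, 11:30-14:00 (add 4h to convert from UTC-4).
Diego in UTC: 09:15-14:15 (subtract 4h to convert from UTC+4).
Farrukh ∩ Yara: 10:30-11:00, 11:30-13:45.
Farrukh ∩ Yara ∩ Diego: 10:30-11:00, 11:30-13:45.
Summing the common windows: 30 + 135 = 165 minutes.

165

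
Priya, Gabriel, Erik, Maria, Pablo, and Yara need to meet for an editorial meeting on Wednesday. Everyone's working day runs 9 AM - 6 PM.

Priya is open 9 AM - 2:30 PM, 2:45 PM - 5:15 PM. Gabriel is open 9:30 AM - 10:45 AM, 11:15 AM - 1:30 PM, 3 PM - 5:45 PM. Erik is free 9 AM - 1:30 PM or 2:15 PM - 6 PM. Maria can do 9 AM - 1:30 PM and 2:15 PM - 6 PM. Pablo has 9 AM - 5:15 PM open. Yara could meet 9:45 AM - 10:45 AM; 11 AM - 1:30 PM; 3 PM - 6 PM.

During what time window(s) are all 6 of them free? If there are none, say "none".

09:45-10:45, 11:15-13:30, 15:00-17:15

Priya ∩ Gabriel: 09:30-10:45, 11:15-13:30, 15:00-17:15.
Priya ∩ Gabriel ∩ Erik: 09:30-10:45, 11:15-13:30, 15:00-17:15.
Priya ∩ Gabriel ∩ Erik ∩ Maria: 09:30-10:45, 11:15-13:30, 15:00-17:15.
Priya ∩ Gabriel ∩ Erik ∩ Maria ∩ Pablo: 09:30-10:45, 11:15-13:30, 15:00-17:15.
Priya ∩ Gabriel ∩ Erik ∩ Maria ∩ Pablo ∩ Yara: 09:45-10:45, 11:15-13:30, 15:00-17:15.
Those are the intersection windows.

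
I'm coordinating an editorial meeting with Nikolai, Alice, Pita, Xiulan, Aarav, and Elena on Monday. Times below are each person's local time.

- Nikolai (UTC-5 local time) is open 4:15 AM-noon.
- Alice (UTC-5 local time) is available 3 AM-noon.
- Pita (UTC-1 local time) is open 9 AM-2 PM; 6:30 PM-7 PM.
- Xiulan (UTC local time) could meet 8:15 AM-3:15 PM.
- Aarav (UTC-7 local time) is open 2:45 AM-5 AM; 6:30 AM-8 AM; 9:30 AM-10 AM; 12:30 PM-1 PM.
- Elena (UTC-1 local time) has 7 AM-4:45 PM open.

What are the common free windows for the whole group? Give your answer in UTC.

10:00-12:00, 13:30-15:00

Nikolai in UTC: 09:15-17:00 (add 5h to convert from UTC-5).
Alice in UTC: 08:00-17:00 (add 5h to convert from UTC-5).
Pita in UTC: 10:00-15:00, 19:30-20:00 (add 1h to convert from UTC-1).
Xiulan in UTC: 08:15-15:15.
Aarav in UTC: 09:45-12:00, 13:30-15:00, 16:30-17:00, 19:30-20:00 (add 7h to convert from UTC-7).
Elena in UTC: 08:00-17:45 (add 1h to convert from UTC-1).
Nikolai ∩ Alice: 09:15-17:00.
Nikolai ∩ Alice ∩ Pita: 10:00-15:00.
Nikolai ∩ Alice ∩ Pita ∩ Xiulan: 10:00-15:00.
Nikolai ∩ Alice ∩ Pita ∩ Xiulan ∩ Aarav: 10:00-12:00, 13:30-15:00.
Nikolai ∩ Alice ∩ Pita ∩ Xiulan ∩ Aarav ∩ Elena: 10:00-12:00, 13:30-15:00.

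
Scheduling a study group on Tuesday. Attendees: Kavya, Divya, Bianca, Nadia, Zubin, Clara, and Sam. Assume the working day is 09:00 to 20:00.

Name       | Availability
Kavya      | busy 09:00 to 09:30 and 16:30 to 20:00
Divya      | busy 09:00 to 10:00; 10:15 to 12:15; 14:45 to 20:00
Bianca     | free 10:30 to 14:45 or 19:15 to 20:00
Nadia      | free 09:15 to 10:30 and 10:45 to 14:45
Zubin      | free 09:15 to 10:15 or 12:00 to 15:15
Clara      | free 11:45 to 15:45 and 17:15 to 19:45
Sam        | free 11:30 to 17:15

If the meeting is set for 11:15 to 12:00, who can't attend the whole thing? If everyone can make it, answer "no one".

Clara, Divya, Sam, Zubin

Kavya free: 09:30-16:30 (invert busy blocks within the working day).
Divya free: 10:00-10:15, 12:15-14:45 (invert busy blocks within the working day).
Bianca free: 10:30-14:45, 19:15-20:00.
Nadia free: 09:15-10:30, 10:45-14:45.
Zubin free: 09:15-10:15, 12:00-15:15.
Clara free: 11:45-15:45, 17:15-19:45.
Sam free: 11:30-17:15.
Kavya: free for 11:15-12:00. Divya: not fully free for 11:15-12:00. Bianca: free for 11:15-12:00. Nadia: free for 11:15-12:00. Zubin: not fully free for 11:15-12:00. Clara: not fully free for 11:15-12:00. Sam: not fully free for 11:15-12:00.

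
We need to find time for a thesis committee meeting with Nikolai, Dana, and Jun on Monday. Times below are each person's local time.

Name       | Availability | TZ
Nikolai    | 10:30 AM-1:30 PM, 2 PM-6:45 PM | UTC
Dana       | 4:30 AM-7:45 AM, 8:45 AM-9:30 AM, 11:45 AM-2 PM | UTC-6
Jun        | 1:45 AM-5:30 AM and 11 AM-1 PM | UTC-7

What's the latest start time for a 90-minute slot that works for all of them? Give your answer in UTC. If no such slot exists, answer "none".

11:00

Nikolai in UTC: 10:30-13:30, 14:00-18:45.
Dana in UTC: 10:30-13:45, 14:45-15:30, 17:45-20:00 (add 6h to convert from UTC-6).
Jun in UTC: 08:45-12:30, 18:00-20:00 (add 7h to convert from UTC-7).
Nikolai ∩ Dana: 10:30-13:30, 14:45-15:30, 17:45-18:45.
Nikolai ∩ Dana ∩ Jun: 10:30-12:30, 18:00-18:45.
The last common window of at least 90 minutes is 10:30-12:30; a 90-minute meeting can start as late as 11:00 and still end by 12:30.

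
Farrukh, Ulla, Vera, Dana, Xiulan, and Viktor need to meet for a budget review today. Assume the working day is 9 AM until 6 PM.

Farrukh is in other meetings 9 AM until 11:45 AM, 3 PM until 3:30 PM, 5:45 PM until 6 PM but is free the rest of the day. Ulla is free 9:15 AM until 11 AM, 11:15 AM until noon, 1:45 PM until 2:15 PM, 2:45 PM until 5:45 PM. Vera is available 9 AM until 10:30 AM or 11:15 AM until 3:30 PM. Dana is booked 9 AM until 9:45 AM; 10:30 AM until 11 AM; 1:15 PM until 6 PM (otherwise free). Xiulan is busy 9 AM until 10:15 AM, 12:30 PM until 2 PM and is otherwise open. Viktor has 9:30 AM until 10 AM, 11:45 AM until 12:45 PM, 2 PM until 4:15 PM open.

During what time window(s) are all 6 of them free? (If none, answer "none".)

Farrukh free: 11:45-15:00, 15:30-17:45 (invert busy blocks within the working day).
Ulla free: 09:15-11:00, 11:15-12:00, 13:45-14:15, 14:45-17:45.
Vera free: 09:00-10:30, 11:15-15:30.
Dana free: 09:45-10:30, 11:00-13:15 (invert busy blocks within the working day).
Xiulan free: 10:15-12:30, 14:00-18:00 (invert busy blocks within the working day).
Viktor free: 09:30-10:00, 11:45-12:45, 14:00-16:15.
Farrukh ∩ Ulla: 11:45-12:00, 13:45-14:15, 14:45-15:00, 15:30-17:45.
Farrukh ∩ Ulla ∩ Vera: 11:45-12:00, 13:45-14:15, 14:45-15:00.
Farrukh ∩ Ulla ∩ Vera ∩ Dana: 11:45-12:00.
Farrukh ∩ Ulla ∩ Vera ∩ Dana ∩ Xiulan: 11:45-12:00.
Farrukh ∩ Ulla ∩ Vera ∩ Dana ∩ Xiulan ∩ Viktor: 11:45-12:00.
Those are the intersection windows.

11:45-12:00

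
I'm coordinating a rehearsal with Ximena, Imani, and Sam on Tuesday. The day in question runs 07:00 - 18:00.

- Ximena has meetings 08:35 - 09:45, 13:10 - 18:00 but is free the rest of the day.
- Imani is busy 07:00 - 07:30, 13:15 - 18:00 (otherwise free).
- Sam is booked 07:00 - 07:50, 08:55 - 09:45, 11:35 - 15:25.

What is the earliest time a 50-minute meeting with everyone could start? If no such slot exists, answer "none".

Ximena free: 07:00-08:35, 09:45-13:10 (invert busy blocks within the working day).
Imani free: 07:30-13:15 (invert busy blocks within the working day).
Sam free: 07:50-08:55, 09:45-11:35, 15:25-18:00 (invert busy blocks within the working day).
Ximena ∩ Imani: 07:30-08:35, 09:45-13:10.
Ximena ∩ Imani ∩ Sam: 07:50-08:35, 09:45-11:35.
So the common availability across everyone is 07:50-08:35, 09:45-11:35.
The first common window of at least 50 minutes is 09:45-11:35, so the earliest start is 09:45.

09:45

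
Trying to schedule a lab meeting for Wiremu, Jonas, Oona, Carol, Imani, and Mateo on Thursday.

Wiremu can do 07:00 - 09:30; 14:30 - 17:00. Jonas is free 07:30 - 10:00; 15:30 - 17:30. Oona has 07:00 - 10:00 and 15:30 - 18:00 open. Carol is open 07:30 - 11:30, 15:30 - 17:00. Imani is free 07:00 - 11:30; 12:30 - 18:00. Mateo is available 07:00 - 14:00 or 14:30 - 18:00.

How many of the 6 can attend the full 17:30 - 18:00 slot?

Oona, Imani, and Mateo can make the full 17:30-18:00 slot — that's 3.

3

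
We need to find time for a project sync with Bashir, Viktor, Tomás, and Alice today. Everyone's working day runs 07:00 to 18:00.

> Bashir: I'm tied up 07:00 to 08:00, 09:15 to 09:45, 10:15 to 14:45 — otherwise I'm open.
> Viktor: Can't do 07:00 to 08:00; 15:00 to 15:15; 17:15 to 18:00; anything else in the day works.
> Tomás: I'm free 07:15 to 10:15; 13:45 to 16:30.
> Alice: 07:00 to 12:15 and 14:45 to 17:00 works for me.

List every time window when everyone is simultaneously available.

Bashir free: 08:00-09:15, 09:45-10:15, 14:45-18:00 (invert busy blocks within the working day).
Viktor free: 08:00-15:00, 15:15-17:15 (invert busy blocks within the working day).
Tomás free: 07:15-10:15, 13:45-16:30.
Alice free: 07:00-12:15, 14:45-17:00.
Bashir ∩ Viktor: 08:00-09:15, 09:45-10:15, 14:45-15:00, 15:15-17:15.
Bashir ∩ Viktor ∩ Tomás: 08:00-09:15, 09:45-10:15, 14:45-15:00, 15:15-16:30.
Bashir ∩ Viktor ∩ Tomás ∩ Alice: 08:00-09:15, 09:45-10:15, 14:45-15:00, 15:15-16:30.

08:00-09:15, 09:45-10:15, 14:45-15:00, 15:15-16:30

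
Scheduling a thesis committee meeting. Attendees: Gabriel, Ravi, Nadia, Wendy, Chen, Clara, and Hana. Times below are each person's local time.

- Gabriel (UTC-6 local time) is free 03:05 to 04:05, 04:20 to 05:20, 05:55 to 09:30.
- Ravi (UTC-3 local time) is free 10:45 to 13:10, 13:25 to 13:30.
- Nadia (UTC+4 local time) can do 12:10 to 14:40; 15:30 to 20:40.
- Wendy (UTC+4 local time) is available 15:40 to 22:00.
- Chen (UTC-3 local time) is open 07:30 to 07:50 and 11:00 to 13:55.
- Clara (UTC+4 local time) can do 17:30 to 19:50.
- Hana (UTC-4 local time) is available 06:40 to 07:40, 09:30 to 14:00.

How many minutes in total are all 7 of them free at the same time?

90

Gabriel in UTC: 09:05-10:05, 10:20-11:20, 11:55-15:30 (add 6h to convert from UTC-6).
Ravi in UTC: 13:45-16:10, 16:25-16:30 (add 3h to convert from UTC-3).
Nadia in UTC: 08:10-10:40, 11:30-16:40 (subtract 4h to convert from UTC+4).
Wendy in UTC: 11:40-18:00 (subtract 4h to convert from UTC+4).
Chen in UTC: 10:30-10:50, 14:00-16:55 (add 3h to convert from UTC-3).
Clara in UTC: 13:30-15:50 (subtract 4h to convert from UTC+4).
Hana in UTC: 10:40-11:40, 13:30-18:00 (add 4h to convert from UTC-4).
Gabriel ∩ Ravi: 13:45-15:30.
Gabriel ∩ Ravi ∩ Nadia: 13:45-15:30.
Gabriel ∩ Ravi ∩ Nadia ∩ Wendy: 13:45-15:30.
Gabriel ∩ Ravi ∩ Nadia ∩ Wendy ∩ Chen: 14:00-15:30.
Gabriel ∩ Ravi ∩ Nadia ∩ Wendy ∩ Chen ∩ Clara: 14:00-15:30.
Gabriel ∩ Ravi ∩ Nadia ∩ Wendy ∩ Chen ∩ Clara ∩ Hana: 14:00-15:30.
That's a single block of 90 minutes.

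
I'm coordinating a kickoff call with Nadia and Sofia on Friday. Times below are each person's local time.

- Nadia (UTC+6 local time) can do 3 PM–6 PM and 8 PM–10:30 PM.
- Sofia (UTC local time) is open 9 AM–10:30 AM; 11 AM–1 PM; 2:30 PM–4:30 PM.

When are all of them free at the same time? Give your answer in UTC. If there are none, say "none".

Nadia in UTC: 09:00-12:00, 14:00-16:30 (subtract 6h to convert from UTC+6).
Sofia in UTC: 09:00-10:30, 11:00-13:00, 14:30-16:30.
Nadia ∩ Sofia: 09:00-10:30, 11:00-12:00, 14:30-16:30.

09:00-10:30, 11:00-12:00, 14:30-16:30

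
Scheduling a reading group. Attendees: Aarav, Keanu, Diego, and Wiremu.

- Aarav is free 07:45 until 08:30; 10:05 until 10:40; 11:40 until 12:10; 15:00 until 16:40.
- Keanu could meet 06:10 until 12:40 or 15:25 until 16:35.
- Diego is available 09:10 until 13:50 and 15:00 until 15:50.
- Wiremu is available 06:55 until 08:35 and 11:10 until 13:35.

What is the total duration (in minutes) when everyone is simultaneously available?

30

Aarav ∩ Keanu: 07:45-08:30, 10:05-10:40, 11:40-12:10, 15:25-16:35.
Aarav ∩ Keanu ∩ Diego: 10:05-10:40, 11:40-12:10, 15:25-15:50.
Aarav ∩ Keanu ∩ Diego ∩ Wiremu: 11:40-12:10.
That's a single block of 30 minutes.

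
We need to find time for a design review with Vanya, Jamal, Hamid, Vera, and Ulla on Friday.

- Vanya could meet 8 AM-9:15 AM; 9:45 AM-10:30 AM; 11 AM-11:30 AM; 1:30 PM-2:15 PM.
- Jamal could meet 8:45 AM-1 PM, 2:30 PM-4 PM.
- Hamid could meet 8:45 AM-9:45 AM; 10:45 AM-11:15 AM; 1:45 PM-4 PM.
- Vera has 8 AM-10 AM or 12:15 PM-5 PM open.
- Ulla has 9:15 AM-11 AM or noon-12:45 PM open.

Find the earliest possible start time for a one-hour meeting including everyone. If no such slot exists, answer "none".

none

Vanya ∩ Jamal: 08:45-09:15, 09:45-10:30, 11:00-11:30.
Vanya ∩ Jamal ∩ Hamid: 08:45-09:15, 11:00-11:15.
Vanya ∩ Jamal ∩ Hamid ∩ Vera: 08:45-09:15.
Vanya ∩ Jamal ∩ Hamid ∩ Vera ∩ Ulla: ∅.
There is no time when everyone is free.
No common window is at least 60 minutes long.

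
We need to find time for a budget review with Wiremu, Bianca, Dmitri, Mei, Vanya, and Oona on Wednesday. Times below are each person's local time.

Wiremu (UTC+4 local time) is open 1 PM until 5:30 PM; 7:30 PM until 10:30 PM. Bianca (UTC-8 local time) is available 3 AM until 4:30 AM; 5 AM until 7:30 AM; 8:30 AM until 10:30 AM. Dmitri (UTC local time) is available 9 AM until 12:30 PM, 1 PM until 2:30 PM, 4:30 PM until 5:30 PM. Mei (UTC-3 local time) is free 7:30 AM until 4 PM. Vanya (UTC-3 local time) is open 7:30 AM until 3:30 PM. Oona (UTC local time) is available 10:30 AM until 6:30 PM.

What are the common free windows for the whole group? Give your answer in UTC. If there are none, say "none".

Wiremu in UTC: 09:00-13:30, 15:30-18:30 (subtract 4h to convert from UTC+4).
Bianca in UTC: 11:00-12:30, 13:00-15:30, 16:30-18:30 (add 8h to convert from UTC-8).
Dmitri in UTC: 09:00-12:30, 13:00-14:30, 16:30-17:30.
Mei in UTC: 10:30-19:00 (add 3h to convert from UTC-3).
Vanya in UTC: 10:30-18:30 (add 3h to convert from UTC-3).
Oona in UTC: 10:30-18:30.
Wiremu ∩ Bianca: 11:00-12:30, 13:00-13:30, 16:30-18:30.
Wiremu ∩ Bianca ∩ Dmitri: 11:00-12:30, 13:00-13:30, 16:30-17:30.
Wiremu ∩ Bianca ∩ Dmitri ∩ Mei: 11:00-12:30, 13:00-13:30, 16:30-17:30.
Wiremu ∩ Bianca ∩ Dmitri ∩ Mei ∩ Vanya: 11:00-12:30, 13:00-13:30, 16:30-17:30.
Wiremu ∩ Bianca ∩ Dmitri ∩ Mei ∩ Vanya ∩ Oona: 11:00-12:30, 13:00-13:30, 16:30-17:30.

11:00-12:30, 13:00-13:30, 16:30-17:30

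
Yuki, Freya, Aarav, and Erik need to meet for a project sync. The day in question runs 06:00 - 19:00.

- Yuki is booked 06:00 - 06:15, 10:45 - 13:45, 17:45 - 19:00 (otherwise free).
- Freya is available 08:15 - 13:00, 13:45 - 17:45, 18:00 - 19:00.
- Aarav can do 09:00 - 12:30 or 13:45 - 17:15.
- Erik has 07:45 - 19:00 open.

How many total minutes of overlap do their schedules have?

Yuki free: 06:15-10:45, 13:45-17:45 (invert busy blocks within the working day).
Freya free: 08:15-13:00, 13:45-17:45, 18:00-19:00.
Aarav free: 09:00-12:30, 13:45-17:15.
Erik free: 07:45-19:00.
Yuki ∩ Freya: 08:15-10:45, 13:45-17:45.
Yuki ∩ Freya ∩ Aarav: 09:00-10:45, 13:45-17:15.
Yuki ∩ Freya ∩ Aarav ∩ Erik: 09:00-10:45, 13:45-17:15.
Summing the common windows: 105 + 210 = 315 minutes.

315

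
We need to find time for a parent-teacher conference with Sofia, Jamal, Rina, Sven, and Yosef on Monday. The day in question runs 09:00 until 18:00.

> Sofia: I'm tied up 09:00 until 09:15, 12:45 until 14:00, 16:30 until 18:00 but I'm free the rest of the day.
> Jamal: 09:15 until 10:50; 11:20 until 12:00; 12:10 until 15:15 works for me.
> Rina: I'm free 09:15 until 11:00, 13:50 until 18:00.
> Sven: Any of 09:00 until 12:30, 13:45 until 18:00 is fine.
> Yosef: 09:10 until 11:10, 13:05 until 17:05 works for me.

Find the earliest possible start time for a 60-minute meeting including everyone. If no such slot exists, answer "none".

Sofia free: 09:15-12:45, 14:00-16:30 (invert busy blocks within the working day).
Jamal free: 09:15-10:50, 11:20-12:00, 12:10-15:15.
Rina free: 09:15-11:00, 13:50-18:00.
Sven free: 09:00-12:30, 13:45-18:00.
Yosef free: 09:10-11:10, 13:05-17:05.
Sofia ∩ Jamal: 09:15-10:50, 11:20-12:00, 12:10-12:45, 14:00-15:15.
Sofia ∩ Jamal ∩ Rina: 09:15-10:50, 14:00-15:15.
Sofia ∩ Jamal ∩ Rina ∩ Sven: 09:15-10:50, 14:00-15:15.
Sofia ∩ Jamal ∩ Rina ∩ Sven ∩ Yosef: 09:15-10:50, 14:00-15:15.
The first common window of at least 60 minutes is 09:15-10:50, so the earliest start is 09:15.

09:15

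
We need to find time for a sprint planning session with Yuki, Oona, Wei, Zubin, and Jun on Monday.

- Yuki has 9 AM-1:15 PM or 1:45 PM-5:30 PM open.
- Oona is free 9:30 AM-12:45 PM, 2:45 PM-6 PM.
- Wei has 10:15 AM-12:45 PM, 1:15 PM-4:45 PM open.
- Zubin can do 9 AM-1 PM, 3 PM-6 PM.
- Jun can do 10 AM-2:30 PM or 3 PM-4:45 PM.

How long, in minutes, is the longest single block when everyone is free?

150

Yuki ∩ Oona: 09:30-12:45, 14:45-17:30.
Yuki ∩ Oona ∩ Wei: 10:15-12:45, 14:45-16:45.
Yuki ∩ Oona ∩ Wei ∩ Zubin: 10:15-12:45, 15:00-16:45.
Yuki ∩ Oona ∩ Wei ∩ Zubin ∩ Jun: 10:15-12:45, 15:00-16:45.
The longest is 10:15-12:45 at 150 minutes.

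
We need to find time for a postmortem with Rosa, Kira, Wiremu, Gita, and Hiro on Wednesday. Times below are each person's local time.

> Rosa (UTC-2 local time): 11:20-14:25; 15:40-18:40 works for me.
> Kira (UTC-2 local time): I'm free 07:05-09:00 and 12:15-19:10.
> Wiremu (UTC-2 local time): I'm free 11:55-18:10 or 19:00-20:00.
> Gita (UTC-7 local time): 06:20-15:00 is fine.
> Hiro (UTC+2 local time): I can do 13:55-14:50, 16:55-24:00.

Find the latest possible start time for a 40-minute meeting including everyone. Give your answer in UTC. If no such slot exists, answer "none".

19:30

Rosa in UTC: 13:20-16:25, 17:40-20:40 (add 2h to convert from UTC-2).
Kira in UTC: 09:05-11:00, 14:15-21:10 (add 2h to convert from UTC-2).
Wiremu in UTC: 13:55-20:10, 21:00-22:00 (add 2h to convert from UTC-2).
Gita in UTC: 13:20-22:00 (add 7h to convert from UTC-7).
Hiro in UTC: 11:55-12:50, 14:55-22:00 (subtract 2h to convert from UTC+2).
Rosa ∩ Kira: 14:15-16:25, 17:40-20:40.
Rosa ∩ Kira ∩ Wiremu: 14:15-16:25, 17:40-20:10.
Rosa ∩ Kira ∩ Wiremu ∩ Gita: 14:15-16:25, 17:40-20:10.
Rosa ∩ Kira ∩ Wiremu ∩ Gita ∩ Hiro: 14:55-16:25, 17:40-20:10.
The last common window of at least 40 minutes is 17:40-20:10; a 40-minute meeting can start as late as 19:30 and still end by 20:10.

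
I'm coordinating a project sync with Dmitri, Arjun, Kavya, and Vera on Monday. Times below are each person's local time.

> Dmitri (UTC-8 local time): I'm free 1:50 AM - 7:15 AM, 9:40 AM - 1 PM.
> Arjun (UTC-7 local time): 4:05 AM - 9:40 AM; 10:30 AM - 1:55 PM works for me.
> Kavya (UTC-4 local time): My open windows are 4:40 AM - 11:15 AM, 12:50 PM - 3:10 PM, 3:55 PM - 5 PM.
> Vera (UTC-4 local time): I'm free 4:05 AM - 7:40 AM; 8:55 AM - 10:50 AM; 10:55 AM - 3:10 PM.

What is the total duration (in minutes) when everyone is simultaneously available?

260

Dmitri in UTC: 09:50-15:15, 17:40-21:00 (add 8h to convert from UTC-8).
Arjun in UTC: 11:05-16:40, 17:30-20:55 (add 7h to convert from UTC-7).
Kavya in UTC: 08:40-15:15, 16:50-19:10, 19:55-21:00 (add 4h to convert from UTC-4).
Vera in UTC: 08:05-11:40, 12:55-14:50, 14:55-19:10 (add 4h to convert from UTC-4).
Dmitri ∩ Arjun: 11:05-15:15, 17:40-20:55.
Dmitri ∩ Arjun ∩ Kavya: 11:05-15:15, 17:40-19:10, 19:55-20:55.
Dmitri ∩ Arjun ∩ Kavya ∩ Vera: 11:05-11:40, 12:55-14:50, 14:55-15:15, 17:40-19:10.
Summing the common windows: 35 + 115 + 20 + 90 = 260 minutes.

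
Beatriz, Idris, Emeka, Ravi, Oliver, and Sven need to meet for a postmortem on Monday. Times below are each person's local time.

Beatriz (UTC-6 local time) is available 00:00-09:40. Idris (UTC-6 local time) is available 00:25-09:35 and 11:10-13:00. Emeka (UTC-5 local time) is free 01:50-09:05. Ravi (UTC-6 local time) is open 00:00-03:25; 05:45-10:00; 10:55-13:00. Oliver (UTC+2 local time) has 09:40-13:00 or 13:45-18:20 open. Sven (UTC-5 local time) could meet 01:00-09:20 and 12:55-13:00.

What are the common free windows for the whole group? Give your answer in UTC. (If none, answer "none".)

07:40-09:25, 11:45-14:05

Beatriz in UTC: 06:00-15:40 (add 6h to convert from UTC-6).
Idris in UTC: 06:25-15:35, 17:10-19:00 (add 6h to convert from UTC-6).
Emeka in UTC: 06:50-14:05 (add 5h to convert from UTC-5).
Ravi in UTC: 06:00-09:25, 11:45-16:00, 16:55-19:00 (add 6h to convert from UTC-6).
Oliver in UTC: 07:40-11:00, 11:45-16:20 (subtract 2h to convert from UTC+2).
Sven in UTC: 06:00-14:20, 17:55-18:00 (add 5h to convert from UTC-5).
Beatriz ∩ Idris: 06:25-15:35.
Beatriz ∩ Idris ∩ Emeka: 06:50-14:05.
Beatriz ∩ Idris ∩ Emeka ∩ Ravi: 06:50-09:25, 11:45-14:05.
Beatriz ∩ Idris ∩ Emeka ∩ Ravi ∩ Oliver: 07:40-09:25, 11:45-14:05.
Beatriz ∩ Idris ∩ Emeka ∩ Ravi ∩ Oliver ∩ Sven: 07:40-09:25, 11:45-14:05.
So the common availability across everyone is 07:40-09:25, 11:45-14:05.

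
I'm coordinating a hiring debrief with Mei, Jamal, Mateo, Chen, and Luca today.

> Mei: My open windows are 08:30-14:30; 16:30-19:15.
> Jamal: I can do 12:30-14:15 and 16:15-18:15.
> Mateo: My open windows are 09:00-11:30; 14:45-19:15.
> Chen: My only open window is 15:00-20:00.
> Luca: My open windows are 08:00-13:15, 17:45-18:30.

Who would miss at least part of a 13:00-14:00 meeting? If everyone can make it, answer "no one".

Mei: free for 13:00-14:00. Jamal: free for 13:00-14:00. Mateo: not fully free for 13:00-14:00. Chen: not fully free for 13:00-14:00. Luca: not fully free for 13:00-14:00.

Chen, Luca, Mateo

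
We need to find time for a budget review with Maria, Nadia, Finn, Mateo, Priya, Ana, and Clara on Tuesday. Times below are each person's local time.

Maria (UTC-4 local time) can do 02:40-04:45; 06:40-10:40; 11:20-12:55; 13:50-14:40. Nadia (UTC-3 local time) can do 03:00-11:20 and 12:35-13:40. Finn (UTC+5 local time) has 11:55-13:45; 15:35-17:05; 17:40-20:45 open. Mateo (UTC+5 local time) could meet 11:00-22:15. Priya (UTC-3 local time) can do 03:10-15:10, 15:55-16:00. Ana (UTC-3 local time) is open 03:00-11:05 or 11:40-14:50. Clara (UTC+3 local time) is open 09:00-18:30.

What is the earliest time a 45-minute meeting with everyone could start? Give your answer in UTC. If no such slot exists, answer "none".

Maria in UTC: 06:40-08:45, 10:40-14:40, 15:20-16:55, 17:50-18:40 (add 4h to convert from UTC-4).
Nadia in UTC: 06:00-14:20, 15:35-16:40 (add 3h to convert from UTC-3).
Finn in UTC: 06:55-08:45, 10:35-12:05, 12:40-15:45 (subtract 5h to convert from UTC+5).
Mateo in UTC: 06:00-17:15 (subtract 5h to convert from UTC+5).
Priya in UTC: 06:10-18:10, 18:55-19:00 (add 3h to convert from UTC-3).
Ana in UTC: 06:00-14:05, 14:40-17:50 (add 3h to convert from UTC-3).
Clara in UTC: 06:00-15:30 (subtract 3h to convert from UTC+3).
Maria ∩ Nadia: 06:40-08:45, 10:40-14:20, 15:35-16:40.
Maria ∩ Nadia ∩ Finn: 06:55-08:45, 10:40-12:05, 12:40-14:20, 15:35-15:45.
Maria ∩ Nadia ∩ Finn ∩ Mateo: 06:55-08:45, 10:40-12:05, 12:40-14:20, 15:35-15:45.
Maria ∩ Nadia ∩ Finn ∩ Mateo ∩ Priya: 06:55-08:45, 10:40-12:05, 12:40-14:20, 15:35-15:45.
Maria ∩ Nadia ∩ Finn ∩ Mateo ∩ Priya ∩ Ana: 06:55-08:45, 10:40-12:05, 12:40-14:05, 15:35-15:45.
Maria ∩ Nadia ∩ Finn ∩ Mateo ∩ Priya ∩ Ana ∩ Clara: 06:55-08:45, 10:40-12:05, 12:40-14:05.
The first common window of at least 45 minutes is 06:55-08:45, so the earliest start is 06:55.

06:55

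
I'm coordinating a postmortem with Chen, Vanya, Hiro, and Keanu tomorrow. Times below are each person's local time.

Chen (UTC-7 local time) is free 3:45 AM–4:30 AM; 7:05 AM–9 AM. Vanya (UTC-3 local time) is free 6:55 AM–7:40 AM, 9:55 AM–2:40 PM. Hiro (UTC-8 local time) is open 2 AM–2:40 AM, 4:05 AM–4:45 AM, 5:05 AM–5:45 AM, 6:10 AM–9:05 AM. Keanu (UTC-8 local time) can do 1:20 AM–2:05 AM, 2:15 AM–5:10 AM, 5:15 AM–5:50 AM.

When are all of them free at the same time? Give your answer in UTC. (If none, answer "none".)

Chen in UTC: 10:45-11:30, 14:05-16:00 (add 7h to convert from UTC-7).
Vanya in UTC: 09:55-10:40, 12:55-17:40 (add 3h to convert from UTC-3).
Hiro in UTC: 10:00-10:40, 12:05-12:45, 13:05-13:45, 14:10-17:05 (add 8h to convert from UTC-8).
Keanu in UTC: 09:20-10:05, 10:15-13:10, 13:15-13:50 (add 8h to convert from UTC-8).
Chen ∩ Vanya: 14:05-16:00.
Chen ∩ Vanya ∩ Hiro: 14:10-16:00.
Chen ∩ Vanya ∩ Hiro ∩ Keanu: ∅.
There is no time when everyone is free.

none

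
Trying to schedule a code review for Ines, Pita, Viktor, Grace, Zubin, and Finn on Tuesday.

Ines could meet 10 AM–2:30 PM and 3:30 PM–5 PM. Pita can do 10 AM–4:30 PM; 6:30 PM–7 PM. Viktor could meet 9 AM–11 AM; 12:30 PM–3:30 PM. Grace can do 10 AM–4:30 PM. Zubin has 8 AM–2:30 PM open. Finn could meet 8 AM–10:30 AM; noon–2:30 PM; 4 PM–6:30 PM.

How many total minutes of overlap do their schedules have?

150

Ines ∩ Pita: 10:00-14:30, 15:30-16:30.
Ines ∩ Pita ∩ Viktor: 10:00-11:00, 12:30-14:30.
Ines ∩ Pita ∩ Viktor ∩ Grace: 10:00-11:00, 12:30-14:30.
Ines ∩ Pita ∩ Viktor ∩ Grace ∩ Zubin: 10:00-11:00, 12:30-14:30.
Ines ∩ Pita ∩ Viktor ∩ Grace ∩ Zubin ∩ Finn: 10:00-10:30, 12:30-14:30.
So the common availability across everyone is 10:00-10:30, 12:30-14:30.
Summing the common windows: 30 + 120 = 150 minutes.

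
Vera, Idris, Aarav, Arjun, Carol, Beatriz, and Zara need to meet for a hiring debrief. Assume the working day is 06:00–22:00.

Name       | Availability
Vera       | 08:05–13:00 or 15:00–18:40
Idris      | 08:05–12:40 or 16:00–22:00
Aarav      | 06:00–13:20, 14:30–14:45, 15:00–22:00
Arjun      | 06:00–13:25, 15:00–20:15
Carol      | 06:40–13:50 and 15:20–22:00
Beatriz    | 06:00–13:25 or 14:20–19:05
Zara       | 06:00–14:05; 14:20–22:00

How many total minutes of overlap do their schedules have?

Vera ∩ Idris: 08:05-12:40, 16:00-18:40.
Vera ∩ Idris ∩ Aarav: 08:05-12:40, 16:00-18:40.
Vera ∩ Idris ∩ Aarav ∩ Arjun: 08:05-12:40, 16:00-18:40.
Vera ∩ Idris ∩ Aarav ∩ Arjun ∩ Carol: 08:05-12:40, 16:00-18:40.
Vera ∩ Idris ∩ Aarav ∩ Arjun ∩ Carol ∩ Beatriz: 08:05-12:40, 16:00-18:40.
Vera ∩ Idris ∩ Aarav ∩ Arjun ∩ Carol ∩ Beatriz ∩ Zara: 08:05-12:40, 16:00-18:40.
Summing the common windows: 275 + 160 = 435 minutes.

435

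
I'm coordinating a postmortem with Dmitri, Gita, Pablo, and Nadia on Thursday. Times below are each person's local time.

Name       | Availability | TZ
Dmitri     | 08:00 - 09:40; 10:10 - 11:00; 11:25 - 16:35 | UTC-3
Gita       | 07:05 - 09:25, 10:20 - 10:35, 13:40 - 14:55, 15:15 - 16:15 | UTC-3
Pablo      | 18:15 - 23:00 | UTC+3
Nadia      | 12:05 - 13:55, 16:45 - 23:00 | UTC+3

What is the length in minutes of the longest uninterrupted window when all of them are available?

Dmitri in UTC: 11:00-12:40, 13:10-14:00, 14:25-19:35 (add 3h to convert from UTC-3).
Gita in UTC: 10:05-12:25, 13:20-13:35, 16:40-17:55, 18:15-19:15 (add 3h to convert from UTC-3).
Pablo in UTC: 15:15-20:00 (subtract 3h to convert from UTC+3).
Nadia in UTC: 09:05-10:55, 13:45-20:00 (subtract 3h to convert from UTC+3).
Dmitri ∩ Gita: 11:00-12:25, 13:20-13:35, 16:40-17:55, 18:15-19:15.
Dmitri ∩ Gita ∩ Pablo: 16:40-17:55, 18:15-19:15.
Dmitri ∩ Gita ∩ Pablo ∩ Nadia: 16:40-17:55, 18:15-19:15.
The longest is 16:40-17:55 at 75 minutes.

75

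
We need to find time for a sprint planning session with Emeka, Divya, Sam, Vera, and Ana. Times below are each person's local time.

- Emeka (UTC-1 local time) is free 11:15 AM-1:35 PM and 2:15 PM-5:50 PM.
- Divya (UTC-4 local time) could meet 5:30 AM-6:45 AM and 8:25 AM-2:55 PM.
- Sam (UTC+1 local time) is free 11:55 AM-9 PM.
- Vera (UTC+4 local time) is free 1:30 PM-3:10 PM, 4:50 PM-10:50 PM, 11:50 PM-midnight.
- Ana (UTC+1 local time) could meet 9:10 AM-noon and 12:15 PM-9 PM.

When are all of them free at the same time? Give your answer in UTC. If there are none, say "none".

Emeka in UTC: 12:15-14:35, 15:15-18:50 (add 1h to convert from UTC-1).
Divya in UTC: 09:30-10:45, 12:25-18:55 (add 4h to convert from UTC-4).
Sam in UTC: 10:55-20:00 (subtract 1h to convert from UTC+1).
Vera in UTC: 09:30-11:10, 12:50-18:50, 19:50-20:00 (subtract 4h to convert from UTC+4).
Ana in UTC: 08:10-11:00, 11:15-20:00 (subtract 1h to convert from UTC+1).
Emeka ∩ Divya: 12:25-14:35, 15:15-18:50.
Emeka ∩ Divya ∩ Sam: 12:25-14:35, 15:15-18:50.
Emeka ∩ Divya ∩ Sam ∩ Vera: 12:50-14:35, 15:15-18:50.
Emeka ∩ Divya ∩ Sam ∩ Vera ∩ Ana: 12:50-14:35, 15:15-18:50.

12:50-14:35, 15:15-18:50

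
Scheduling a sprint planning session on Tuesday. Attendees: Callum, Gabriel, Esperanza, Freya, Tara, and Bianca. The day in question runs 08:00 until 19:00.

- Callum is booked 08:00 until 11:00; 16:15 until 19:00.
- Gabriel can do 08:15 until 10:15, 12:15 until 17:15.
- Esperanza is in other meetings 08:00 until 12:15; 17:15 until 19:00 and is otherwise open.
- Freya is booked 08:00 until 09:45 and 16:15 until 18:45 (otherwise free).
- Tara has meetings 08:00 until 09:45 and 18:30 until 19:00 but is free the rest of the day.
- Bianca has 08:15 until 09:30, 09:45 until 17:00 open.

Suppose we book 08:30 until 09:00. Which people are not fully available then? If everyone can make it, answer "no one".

Callum, Esperanza, Freya, Tara

Callum free: 11:00-16:15 (invert busy blocks within the working day).
Gabriel free: 08:15-10:15, 12:15-17:15.
Esperanza free: 12:15-17:15 (invert busy blocks within the working day).
Freya free: 09:45-16:15, 18:45-19:00 (invert busy blocks within the working day).
Tara free: 09:45-18:30 (invert busy blocks within the working day).
Bianca free: 08:15-09:30, 09:45-17:00.
Callum: not fully free for 08:30-09:00. Gabriel: free for 08:30-09:00. Esperanza: not fully free for 08:30-09:00. Freya: not fully free for 08:30-09:00. Tara: not fully free for 08:30-09:00. Bianca: free for 08:30-09:00.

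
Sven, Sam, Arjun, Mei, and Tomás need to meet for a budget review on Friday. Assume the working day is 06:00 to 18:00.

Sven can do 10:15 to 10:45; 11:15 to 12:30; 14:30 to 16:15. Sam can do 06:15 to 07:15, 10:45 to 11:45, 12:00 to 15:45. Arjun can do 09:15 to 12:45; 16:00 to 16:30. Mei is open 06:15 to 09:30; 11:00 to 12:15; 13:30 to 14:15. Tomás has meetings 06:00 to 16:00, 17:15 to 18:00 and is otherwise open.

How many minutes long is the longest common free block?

Sven free: 10:15-10:45, 11:15-12:30, 14:30-16:15.
Sam free: 06:15-07:15, 10:45-11:45, 12:00-15:45.
Arjun free: 09:15-12:45, 16:00-16:30.
Mei free: 06:15-09:30, 11:00-12:15, 13:30-14:15.
Tomás free: 16:00-17:15 (invert busy blocks within the working day).
Sven ∩ Sam: 11:15-11:45, 12:00-12:30, 14:30-15:45.
Sven ∩ Sam ∩ Arjun: 11:15-11:45, 12:00-12:30.
Sven ∩ Sam ∩ Arjun ∩ Mei: 11:15-11:45, 12:00-12:15.
Sven ∩ Sam ∩ Arjun ∩ Mei ∩ Tomás: ∅.
There is no time when everyone is free.
No common window exists, so the longest block is 0 minutes.

0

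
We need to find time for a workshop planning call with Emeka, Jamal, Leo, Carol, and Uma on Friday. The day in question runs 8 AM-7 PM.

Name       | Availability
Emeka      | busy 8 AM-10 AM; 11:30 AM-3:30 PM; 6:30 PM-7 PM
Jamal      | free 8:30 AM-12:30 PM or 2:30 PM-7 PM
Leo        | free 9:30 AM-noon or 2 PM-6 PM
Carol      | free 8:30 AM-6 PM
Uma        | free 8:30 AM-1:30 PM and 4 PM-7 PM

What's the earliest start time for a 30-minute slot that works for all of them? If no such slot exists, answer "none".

Emeka free: 10:00-11:30, 15:30-18:30 (invert busy blocks within the working day).
Jamal free: 08:30-12:30, 14:30-19:00.
Leo free: 09:30-12:00, 14:00-18:00.
Carol free: 08:30-18:00.
Uma free: 08:30-13:30, 16:00-19:00.
Emeka ∩ Jamal: 10:00-11:30, 15:30-18:30.
Emeka ∩ Jamal ∩ Leo: 10:00-11:30, 15:30-18:00.
Emeka ∩ Jamal ∩ Leo ∩ Carol: 10:00-11:30, 15:30-18:00.
Emeka ∩ Jamal ∩ Leo ∩ Carol ∩ Uma: 10:00-11:30, 16:00-18:00.
Those are the intersection windows.
The first common window of at least 30 minutes is 10:00-11:30, so the earliest start is 10:00.

10:00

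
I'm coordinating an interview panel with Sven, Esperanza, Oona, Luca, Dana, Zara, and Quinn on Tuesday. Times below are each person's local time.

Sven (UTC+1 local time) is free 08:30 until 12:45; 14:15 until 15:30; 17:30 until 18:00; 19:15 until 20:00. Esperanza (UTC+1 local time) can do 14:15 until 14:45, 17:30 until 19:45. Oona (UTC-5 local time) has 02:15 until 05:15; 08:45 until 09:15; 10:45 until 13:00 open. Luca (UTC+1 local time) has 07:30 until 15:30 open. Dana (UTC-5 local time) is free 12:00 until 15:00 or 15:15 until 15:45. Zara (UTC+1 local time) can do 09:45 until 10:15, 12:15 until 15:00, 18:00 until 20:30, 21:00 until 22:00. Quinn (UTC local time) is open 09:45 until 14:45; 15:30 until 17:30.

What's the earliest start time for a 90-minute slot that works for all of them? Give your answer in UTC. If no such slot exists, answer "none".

none

Sven in UTC: 07:30-11:45, 13:15-14:30, 16:30-17:00, 18:15-19:00 (subtract 1h to convert from UTC+1).
Esperanza in UTC: 13:15-13:45, 16:30-18:45 (subtract 1h to convert from UTC+1).
Oona in UTC: 07:15-10:15, 13:45-14:15, 15:45-18:00 (add 5h to convert from UTC-5).
Luca in UTC: 06:30-14:30 (subtract 1h to convert from UTC+1).
Dana in UTC: 17:00-20:00, 20:15-20:45 (add 5h to convert from UTC-5).
Zara in UTC: 08:45-09:15, 11:15-14:00, 17:00-19:30, 20:00-21:00 (subtract 1h to convert from UTC+1).
Quinn in UTC: 09:45-14:45, 15:30-17:30.
Sven ∩ Esperanza: 13:15-13:45, 16:30-17:00, 18:15-18:45.
Sven ∩ Esperanza ∩ Oona: 16:30-17:00.
Sven ∩ Esperanza ∩ Oona ∩ Luca: ∅.
Sven ∩ Esperanza ∩ Oona ∩ Luca ∩ Dana: ∅.
Sven ∩ Esperanza ∩ Oona ∩ Luca ∩ Dana ∩ Zara: ∅.
Sven ∩ Esperanza ∩ Oona ∩ Luca ∩ Dana ∩ Zara ∩ Quinn: ∅.
There is no time when everyone is free.
No common window is at least 90 minutes long.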